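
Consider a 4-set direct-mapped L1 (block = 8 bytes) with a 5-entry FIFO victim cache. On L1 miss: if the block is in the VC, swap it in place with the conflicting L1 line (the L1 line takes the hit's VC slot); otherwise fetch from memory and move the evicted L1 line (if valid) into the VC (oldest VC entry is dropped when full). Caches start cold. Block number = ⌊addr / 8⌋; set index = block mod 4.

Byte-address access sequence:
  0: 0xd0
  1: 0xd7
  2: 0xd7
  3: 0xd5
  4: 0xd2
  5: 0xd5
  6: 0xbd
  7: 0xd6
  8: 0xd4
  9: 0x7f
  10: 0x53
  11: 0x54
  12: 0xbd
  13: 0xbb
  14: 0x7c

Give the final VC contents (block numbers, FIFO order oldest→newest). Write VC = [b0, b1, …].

VC = [23, 26]

  [0] addr=0xd0 blk=26 s=2: MISS | VC []
  [1] addr=0xd7 blk=26 s=2: L1-HIT | VC []
  [2] addr=0xd7 blk=26 s=2: L1-HIT | VC []
  [3] addr=0xd5 blk=26 s=2: L1-HIT | VC []
  [4] addr=0xd2 blk=26 s=2: L1-HIT | VC []
  [5] addr=0xd5 blk=26 s=2: L1-HIT | VC []
  [6] addr=0xbd blk=23 s=3: MISS | VC []
  [7] addr=0xd6 blk=26 s=2: L1-HIT | VC []
  [8] addr=0xd4 blk=26 s=2: L1-HIT | VC []
  [9] addr=0x7f blk=15 s=3: MISS | VC [23]
  [10] addr=0x53 blk=10 s=2: MISS | VC [23, 26]
  [11] addr=0x54 blk=10 s=2: L1-HIT | VC [23, 26]
  [12] addr=0xbd blk=23 s=3: VC-HIT | VC [15, 26]
  [13] addr=0xbb blk=23 s=3: L1-HIT | VC [15, 26]
  [14] addr=0x7c blk=15 s=3: VC-HIT | VC [23, 26]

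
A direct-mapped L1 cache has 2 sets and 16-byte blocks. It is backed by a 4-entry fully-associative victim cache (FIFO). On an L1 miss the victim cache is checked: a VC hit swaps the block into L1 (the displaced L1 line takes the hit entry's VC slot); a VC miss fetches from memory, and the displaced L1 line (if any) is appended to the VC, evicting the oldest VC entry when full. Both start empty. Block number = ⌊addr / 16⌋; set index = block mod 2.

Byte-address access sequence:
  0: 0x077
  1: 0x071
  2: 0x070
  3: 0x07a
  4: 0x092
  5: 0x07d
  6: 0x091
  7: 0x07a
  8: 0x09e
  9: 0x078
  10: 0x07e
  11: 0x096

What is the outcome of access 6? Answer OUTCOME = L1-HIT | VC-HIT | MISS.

OUTCOME = VC-HIT

  [0] addr=0x77 blk=7 s=1: MISS | VC []
  [1] addr=0x71 blk=7 s=1: L1-HIT | VC []
  [2] addr=0x70 blk=7 s=1: L1-HIT | VC []
  [3] addr=0x7a blk=7 s=1: L1-HIT | VC []
  [4] addr=0x92 blk=9 s=1: MISS | VC [7]
  [5] addr=0x7d blk=7 s=1: VC-HIT | VC [9]
  [6] addr=0x91 blk=9 s=1: VC-HIT | VC [7]
  [7] addr=0x7a blk=7 s=1: VC-HIT | VC [9]
  [8] addr=0x9e blk=9 s=1: VC-HIT | VC [7]
  [9] addr=0x78 blk=7 s=1: VC-HIT | VC [9]
  [10] addr=0x7e blk=7 s=1: L1-HIT | VC [9]
  [11] addr=0x96 blk=9 s=1: VC-HIT | VC [7]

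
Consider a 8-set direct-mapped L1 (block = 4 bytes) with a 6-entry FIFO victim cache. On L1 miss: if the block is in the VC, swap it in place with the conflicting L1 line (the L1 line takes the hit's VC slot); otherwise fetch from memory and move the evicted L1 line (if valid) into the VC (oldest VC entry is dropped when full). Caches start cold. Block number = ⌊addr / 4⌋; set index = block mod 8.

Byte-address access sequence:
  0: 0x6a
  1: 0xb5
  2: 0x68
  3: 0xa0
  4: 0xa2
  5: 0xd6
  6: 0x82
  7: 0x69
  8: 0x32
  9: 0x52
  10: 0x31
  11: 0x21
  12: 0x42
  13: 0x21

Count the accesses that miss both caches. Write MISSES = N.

MISSES = 9

  [0] addr=0x6a blk=26 s=2: MISS | VC []
  [1] addr=0xb5 blk=45 s=5: MISS | VC []
  [2] addr=0x68 blk=26 s=2: L1-HIT | VC []
  [3] addr=0xa0 blk=40 s=0: MISS | VC []
  [4] addr=0xa2 blk=40 s=0: L1-HIT | VC []
  [5] addr=0xd6 blk=53 s=5: MISS | VC [45]
  [6] addr=0x82 blk=32 s=0: MISS | VC [45, 40]
  [7] addr=0x69 blk=26 s=2: L1-HIT | VC [45, 40]
  [8] addr=0x32 blk=12 s=4: MISS | VC [45, 40]
  [9] addr=0x52 blk=20 s=4: MISS | VC [45, 40, 12]
  [10] addr=0x31 blk=12 s=4: VC-HIT | VC [45, 40, 20]
  [11] addr=0x21 blk=8 s=0: MISS | VC [45, 40, 20, 32]
  [12] addr=0x42 blk=16 s=0: MISS | VC [45, 40, 20, 32, 8]
  [13] addr=0x21 blk=8 s=0: VC-HIT | VC [45, 40, 20, 32, 16]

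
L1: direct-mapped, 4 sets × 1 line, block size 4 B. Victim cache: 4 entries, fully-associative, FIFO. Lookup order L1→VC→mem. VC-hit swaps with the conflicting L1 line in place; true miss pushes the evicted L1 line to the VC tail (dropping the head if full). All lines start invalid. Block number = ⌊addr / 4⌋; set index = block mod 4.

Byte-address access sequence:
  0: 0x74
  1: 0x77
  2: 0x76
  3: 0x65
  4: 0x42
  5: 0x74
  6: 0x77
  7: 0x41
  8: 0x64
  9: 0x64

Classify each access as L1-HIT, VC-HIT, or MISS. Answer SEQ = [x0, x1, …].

#0 0x74→b29/s1 MISS; vc=[]
#1 0x77→b29/s1 L1-HIT; vc=[]
#2 0x76→b29/s1 L1-HIT; vc=[]
#3 0x65→b25/s1 MISS; vc=[29]
#4 0x42→b16/s0 MISS; vc=[29]
#5 0x74→b29/s1 VC-HIT; vc=[25]
#6 0x77→b29/s1 L1-HIT; vc=[25]
#7 0x41→b16/s0 L1-HIT; vc=[25]
#8 0x64→b25/s1 VC-HIT; vc=[29]
#9 0x64→b25/s1 L1-HIT; vc=[29]

SEQ = [MISS, L1-HIT, L1-HIT, MISS, MISS, VC-HIT, L1-HIT, L1-HIT, VC-HIT, L1-HIT]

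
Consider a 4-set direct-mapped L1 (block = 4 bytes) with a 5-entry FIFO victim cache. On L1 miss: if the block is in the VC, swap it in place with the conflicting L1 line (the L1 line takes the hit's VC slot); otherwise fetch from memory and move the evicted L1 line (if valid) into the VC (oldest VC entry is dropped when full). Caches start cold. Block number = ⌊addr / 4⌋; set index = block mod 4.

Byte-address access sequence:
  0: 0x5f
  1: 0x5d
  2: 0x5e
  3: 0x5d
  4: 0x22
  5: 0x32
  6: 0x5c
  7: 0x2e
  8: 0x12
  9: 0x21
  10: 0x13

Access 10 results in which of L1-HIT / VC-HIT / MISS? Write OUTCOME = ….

#0 0x5f→b23/s3 MISS; vc=[]
#1 0x5d→b23/s3 L1-HIT; vc=[]
#2 0x5e→b23/s3 L1-HIT; vc=[]
#3 0x5d→b23/s3 L1-HIT; vc=[]
#4 0x22→b8/s0 MISS; vc=[]
#5 0x32→b12/s0 MISS; vc=[8]
#6 0x5c→b23/s3 L1-HIT; vc=[8]
#7 0x2e→b11/s3 MISS; vc=[8,23]
#8 0x12→b4/s0 MISS; vc=[8,23,12]
#9 0x21→b8/s0 VC-HIT; vc=[4,23,12]
#10 0x13→b4/s0 VC-HIT; vc=[8,23,12]

OUTCOME = VC-HIT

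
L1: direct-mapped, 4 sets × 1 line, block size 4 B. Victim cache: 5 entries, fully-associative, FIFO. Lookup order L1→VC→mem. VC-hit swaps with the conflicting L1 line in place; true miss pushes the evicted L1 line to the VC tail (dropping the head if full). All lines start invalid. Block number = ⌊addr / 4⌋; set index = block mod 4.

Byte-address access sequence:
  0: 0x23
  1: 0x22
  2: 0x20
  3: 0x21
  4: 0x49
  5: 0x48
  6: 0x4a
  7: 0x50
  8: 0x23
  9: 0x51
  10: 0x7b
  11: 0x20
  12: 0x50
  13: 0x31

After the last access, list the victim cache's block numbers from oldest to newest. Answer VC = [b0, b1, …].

0: 0x23 (blk 8, set 0) → MISS  vc=[]
1: 0x22 (blk 8, set 0) → L1-HIT  vc=[]
2: 0x20 (blk 8, set 0) → L1-HIT  vc=[]
3: 0x21 (blk 8, set 0) → L1-HIT  vc=[]
4: 0x49 (blk 18, set 2) → MISS  vc=[]
5: 0x48 (blk 18, set 2) → L1-HIT  vc=[]
6: 0x4a (blk 18, set 2) → L1-HIT  vc=[]
7: 0x50 (blk 20, set 0) → MISS  vc=[8]
8: 0x23 (blk 8, set 0) → VC-HIT  vc=[20]
9: 0x51 (blk 20, set 0) → VC-HIT  vc=[8]
10: 0x7b (blk 30, set 2) → MISS  vc=[8, 18]
11: 0x20 (blk 8, set 0) → VC-HIT  vc=[20, 18]
12: 0x50 (blk 20, set 0) → VC-HIT  vc=[8, 18]
13: 0x31 (blk 12, set 0) → MISS  vc=[8, 18, 20]

VC = [8, 18, 20]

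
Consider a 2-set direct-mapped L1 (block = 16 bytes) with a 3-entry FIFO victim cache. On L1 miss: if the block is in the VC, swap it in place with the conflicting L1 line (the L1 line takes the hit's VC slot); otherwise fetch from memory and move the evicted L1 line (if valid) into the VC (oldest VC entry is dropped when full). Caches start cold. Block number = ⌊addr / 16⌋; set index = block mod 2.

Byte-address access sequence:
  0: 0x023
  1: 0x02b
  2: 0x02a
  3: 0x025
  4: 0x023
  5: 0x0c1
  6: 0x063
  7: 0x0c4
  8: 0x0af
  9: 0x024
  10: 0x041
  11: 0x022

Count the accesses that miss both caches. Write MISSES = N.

  [0] addr=0x23 blk=2 s=0: MISS | VC []
  [1] addr=0x2b blk=2 s=0: L1-HIT | VC []
  [2] addr=0x2a blk=2 s=0: L1-HIT | VC []
  [3] addr=0x25 blk=2 s=0: L1-HIT | VC []
  [4] addr=0x23 blk=2 s=0: L1-HIT | VC []
  [5] addr=0xc1 blk=12 s=0: MISS | VC [2]
  [6] addr=0x63 blk=6 s=0: MISS | VC [2, 12]
  [7] addr=0xc4 blk=12 s=0: VC-HIT | VC [2, 6]
  [8] addr=0xaf blk=10 s=0: MISS | VC [2, 6, 12]
  [9] addr=0x24 blk=2 s=0: VC-HIT | VC [10, 6, 12]
  [10] addr=0x41 blk=4 s=0: MISS | VC [6, 12, 2]
  [11] addr=0x22 blk=2 s=0: VC-HIT | VC [6, 12, 4]

MISSES = 5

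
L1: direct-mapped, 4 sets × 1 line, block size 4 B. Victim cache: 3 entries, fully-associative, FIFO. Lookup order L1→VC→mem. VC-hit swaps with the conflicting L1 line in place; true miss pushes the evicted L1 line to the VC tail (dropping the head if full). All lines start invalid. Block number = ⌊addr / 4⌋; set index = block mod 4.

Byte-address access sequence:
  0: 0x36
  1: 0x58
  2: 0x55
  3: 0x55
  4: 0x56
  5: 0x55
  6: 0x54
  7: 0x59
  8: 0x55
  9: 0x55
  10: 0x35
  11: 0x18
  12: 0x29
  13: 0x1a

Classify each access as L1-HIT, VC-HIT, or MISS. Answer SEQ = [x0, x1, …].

SEQ = [MISS, MISS, MISS, L1-HIT, L1-HIT, L1-HIT, L1-HIT, L1-HIT, L1-HIT, L1-HIT, VC-HIT, MISS, MISS, VC-HIT]

#0 0x36→b13/s1 MISS; vc=[]
#1 0x58→b22/s2 MISS; vc=[]
#2 0x55→b21/s1 MISS; vc=[13]
#3 0x55→b21/s1 L1-HIT; vc=[13]
#4 0x56→b21/s1 L1-HIT; vc=[13]
#5 0x55→b21/s1 L1-HIT; vc=[13]
#6 0x54→b21/s1 L1-HIT; vc=[13]
#7 0x59→b22/s2 L1-HIT; vc=[13]
#8 0x55→b21/s1 L1-HIT; vc=[13]
#9 0x55→b21/s1 L1-HIT; vc=[13]
#10 0x35→b13/s1 VC-HIT; vc=[21]
#11 0x18→b6/s2 MISS; vc=[21,22]
#12 0x29→b10/s2 MISS; vc=[21,22,6]
#13 0x1a→b6/s2 VC-HIT; vc=[21,22,10]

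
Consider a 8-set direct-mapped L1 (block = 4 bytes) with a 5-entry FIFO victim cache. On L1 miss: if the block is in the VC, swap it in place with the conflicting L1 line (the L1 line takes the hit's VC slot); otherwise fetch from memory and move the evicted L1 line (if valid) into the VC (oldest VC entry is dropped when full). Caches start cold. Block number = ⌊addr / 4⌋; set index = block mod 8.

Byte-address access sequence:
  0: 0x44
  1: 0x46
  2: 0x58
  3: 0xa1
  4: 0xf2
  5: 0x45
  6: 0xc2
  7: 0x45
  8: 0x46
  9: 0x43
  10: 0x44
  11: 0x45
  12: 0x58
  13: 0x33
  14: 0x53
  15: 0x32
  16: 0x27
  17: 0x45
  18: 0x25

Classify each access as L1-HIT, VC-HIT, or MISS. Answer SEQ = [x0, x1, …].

0: 0x44 (blk 17, set 1) → MISS  vc=[]
1: 0x46 (blk 17, set 1) → L1-HIT  vc=[]
2: 0x58 (blk 22, set 6) → MISS  vc=[]
3: 0xa1 (blk 40, set 0) → MISS  vc=[]
4: 0xf2 (blk 60, set 4) → MISS  vc=[]
5: 0x45 (blk 17, set 1) → L1-HIT  vc=[]
6: 0xc2 (blk 48, set 0) → MISS  vc=[40]
7: 0x45 (blk 17, set 1) → L1-HIT  vc=[40]
8: 0x46 (blk 17, set 1) → L1-HIT  vc=[40]
9: 0x43 (blk 16, set 0) → MISS  vc=[40, 48]
10: 0x44 (blk 17, set 1) → L1-HIT  vc=[40, 48]
11: 0x45 (blk 17, set 1) → L1-HIT  vc=[40, 48]
12: 0x58 (blk 22, set 6) → L1-HIT  vc=[40, 48]
13: 0x33 (blk 12, set 4) → MISS  vc=[40, 48, 60]
14: 0x53 (blk 20, set 4) → MISS  vc=[40, 48, 60, 12]
15: 0x32 (blk 12, set 4) → VC-HIT  vc=[40, 48, 60, 20]
16: 0x27 (blk 9, set 1) → MISS  vc=[40, 48, 60, 20, 17]
17: 0x45 (blk 17, set 1) → VC-HIT  vc=[40, 48, 60, 20, 9]
18: 0x25 (blk 9, set 1) → VC-HIT  vc=[40, 48, 60, 20, 17]

SEQ = [MISS, L1-HIT, MISS, MISS, MISS, L1-HIT, MISS, L1-HIT, L1-HIT, MISS, L1-HIT, L1-HIT, L1-HIT, MISS, MISS, VC-HIT, MISS, VC-HIT, VC-HIT]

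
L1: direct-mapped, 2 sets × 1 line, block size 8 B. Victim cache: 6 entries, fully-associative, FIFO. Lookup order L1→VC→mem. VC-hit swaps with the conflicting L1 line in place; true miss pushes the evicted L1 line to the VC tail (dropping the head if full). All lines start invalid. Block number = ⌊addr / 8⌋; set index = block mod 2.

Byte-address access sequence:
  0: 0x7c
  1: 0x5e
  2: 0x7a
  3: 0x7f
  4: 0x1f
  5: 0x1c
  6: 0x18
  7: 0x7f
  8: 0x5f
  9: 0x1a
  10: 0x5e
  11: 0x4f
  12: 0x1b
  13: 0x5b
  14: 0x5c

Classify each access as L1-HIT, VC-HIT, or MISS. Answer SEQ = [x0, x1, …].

SEQ = [MISS, MISS, VC-HIT, L1-HIT, MISS, L1-HIT, L1-HIT, VC-HIT, VC-HIT, VC-HIT, VC-HIT, MISS, VC-HIT, VC-HIT, L1-HIT]

#0 0x7c→b15/s1 MISS; vc=[]
#1 0x5e→b11/s1 MISS; vc=[15]
#2 0x7a→b15/s1 VC-HIT; vc=[11]
#3 0x7f→b15/s1 L1-HIT; vc=[11]
#4 0x1f→b3/s1 MISS; vc=[11,15]
#5 0x1c→b3/s1 L1-HIT; vc=[11,15]
#6 0x18→b3/s1 L1-HIT; vc=[11,15]
#7 0x7f→b15/s1 VC-HIT; vc=[11,3]
#8 0x5f→b11/s1 VC-HIT; vc=[15,3]
#9 0x1a→b3/s1 VC-HIT; vc=[15,11]
#10 0x5e→b11/s1 VC-HIT; vc=[15,3]
#11 0x4f→b9/s1 MISS; vc=[15,3,11]
#12 0x1b→b3/s1 VC-HIT; vc=[15,9,11]
#13 0x5b→b11/s1 VC-HIT; vc=[15,9,3]
#14 0x5c→b11/s1 L1-HIT; vc=[15,9,3]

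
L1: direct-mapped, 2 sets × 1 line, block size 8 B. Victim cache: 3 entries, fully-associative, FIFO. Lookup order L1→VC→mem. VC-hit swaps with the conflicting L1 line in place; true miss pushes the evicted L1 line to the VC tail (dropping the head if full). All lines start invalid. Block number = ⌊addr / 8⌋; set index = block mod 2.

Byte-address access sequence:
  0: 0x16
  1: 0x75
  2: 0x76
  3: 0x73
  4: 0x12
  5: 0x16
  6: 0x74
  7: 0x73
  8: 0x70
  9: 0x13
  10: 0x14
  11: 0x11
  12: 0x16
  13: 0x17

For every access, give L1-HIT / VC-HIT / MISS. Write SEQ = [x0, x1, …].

SEQ = [MISS, MISS, L1-HIT, L1-HIT, VC-HIT, L1-HIT, VC-HIT, L1-HIT, L1-HIT, VC-HIT, L1-HIT, L1-HIT, L1-HIT, L1-HIT]

0: 0x16 (blk 2, set 0) → MISS  vc=[]
1: 0x75 (blk 14, set 0) → MISS  vc=[2]
2: 0x76 (blk 14, set 0) → L1-HIT  vc=[2]
3: 0x73 (blk 14, set 0) → L1-HIT  vc=[2]
4: 0x12 (blk 2, set 0) → VC-HIT  vc=[14]
5: 0x16 (blk 2, set 0) → L1-HIT  vc=[14]
6: 0x74 (blk 14, set 0) → VC-HIT  vc=[2]
7: 0x73 (blk 14, set 0) → L1-HIT  vc=[2]
8: 0x70 (blk 14, set 0) → L1-HIT  vc=[2]
9: 0x13 (blk 2, set 0) → VC-HIT  vc=[14]
10: 0x14 (blk 2, set 0) → L1-HIT  vc=[14]
11: 0x11 (blk 2, set 0) → L1-HIT  vc=[14]
12: 0x16 (blk 2, set 0) → L1-HIT  vc=[14]
13: 0x17 (blk 2, set 0) → L1-HIT  vc=[14]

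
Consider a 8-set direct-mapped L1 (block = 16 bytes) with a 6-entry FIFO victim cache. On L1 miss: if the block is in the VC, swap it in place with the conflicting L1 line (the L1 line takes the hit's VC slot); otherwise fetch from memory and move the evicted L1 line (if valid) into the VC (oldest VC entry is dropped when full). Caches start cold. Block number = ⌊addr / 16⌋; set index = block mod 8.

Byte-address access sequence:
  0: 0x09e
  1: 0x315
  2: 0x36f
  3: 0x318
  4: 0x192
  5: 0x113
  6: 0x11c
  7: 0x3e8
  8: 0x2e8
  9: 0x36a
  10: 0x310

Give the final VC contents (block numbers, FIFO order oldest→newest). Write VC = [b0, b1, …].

  [0] addr=0x9e blk=9 s=1: MISS | VC []
  [1] addr=0x315 blk=49 s=1: MISS | VC [9]
  [2] addr=0x36f blk=54 s=6: MISS | VC [9]
  [3] addr=0x318 blk=49 s=1: L1-HIT | VC [9]
  [4] addr=0x192 blk=25 s=1: MISS | VC [9, 49]
  [5] addr=0x113 blk=17 s=1: MISS | VC [9, 49, 25]
  [6] addr=0x11c blk=17 s=1: L1-HIT | VC [9, 49, 25]
  [7] addr=0x3e8 blk=62 s=6: MISS | VC [9, 49, 25, 54]
  [8] addr=0x2e8 blk=46 s=6: MISS | VC [9, 49, 25, 54, 62]
  [9] addr=0x36a blk=54 s=6: VC-HIT | VC [9, 49, 25, 46, 62]
  [10] addr=0x310 blk=49 s=1: VC-HIT | VC [9, 17, 25, 46, 62]

VC = [9, 17, 25, 46, 62]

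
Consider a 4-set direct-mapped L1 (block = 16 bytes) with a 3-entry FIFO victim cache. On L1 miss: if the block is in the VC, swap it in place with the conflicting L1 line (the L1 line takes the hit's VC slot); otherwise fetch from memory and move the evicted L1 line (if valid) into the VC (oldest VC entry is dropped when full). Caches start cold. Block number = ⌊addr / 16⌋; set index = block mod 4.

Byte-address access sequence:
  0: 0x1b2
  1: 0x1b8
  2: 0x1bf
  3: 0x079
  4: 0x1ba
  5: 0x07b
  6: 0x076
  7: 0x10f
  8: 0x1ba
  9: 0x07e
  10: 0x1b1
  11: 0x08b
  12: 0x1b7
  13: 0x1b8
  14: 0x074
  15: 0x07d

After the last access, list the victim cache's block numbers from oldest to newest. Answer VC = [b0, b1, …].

  [0] addr=0x1b2 blk=27 s=3: MISS | VC []
  [1] addr=0x1b8 blk=27 s=3: L1-HIT | VC []
  [2] addr=0x1bf blk=27 s=3: L1-HIT | VC []
  [3] addr=0x79 blk=7 s=3: MISS | VC [27]
  [4] addr=0x1ba blk=27 s=3: VC-HIT | VC [7]
  [5] addr=0x7b blk=7 s=3: VC-HIT | VC [27]
  [6] addr=0x76 blk=7 s=3: L1-HIT | VC [27]
  [7] addr=0x10f blk=16 s=0: MISS | VC [27]
  [8] addr=0x1ba blk=27 s=3: VC-HIT | VC [7]
  [9] addr=0x7e blk=7 s=3: VC-HIT | VC [27]
  [10] addr=0x1b1 blk=27 s=3: VC-HIT | VC [7]
  [11] addr=0x8b blk=8 s=0: MISS | VC [7, 16]
  [12] addr=0x1b7 blk=27 s=3: L1-HIT | VC [7, 16]
  [13] addr=0x1b8 blk=27 s=3: L1-HIT | VC [7, 16]
  [14] addr=0x74 blk=7 s=3: VC-HIT | VC [27, 16]
  [15] addr=0x7d blk=7 s=3: L1-HIT | VC [27, 16]

VC = [27, 16]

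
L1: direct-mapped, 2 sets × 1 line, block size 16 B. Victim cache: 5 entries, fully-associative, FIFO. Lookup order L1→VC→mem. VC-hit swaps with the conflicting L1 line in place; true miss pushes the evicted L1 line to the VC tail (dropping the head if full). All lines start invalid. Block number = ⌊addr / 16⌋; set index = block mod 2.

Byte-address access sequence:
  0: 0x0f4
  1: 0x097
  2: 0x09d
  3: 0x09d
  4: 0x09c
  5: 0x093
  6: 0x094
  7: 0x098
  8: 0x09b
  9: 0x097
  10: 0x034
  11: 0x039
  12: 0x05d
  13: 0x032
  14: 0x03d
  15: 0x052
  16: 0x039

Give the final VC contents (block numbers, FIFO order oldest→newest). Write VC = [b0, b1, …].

  [0] addr=0xf4 blk=15 s=1: MISS | VC []
  [1] addr=0x97 blk=9 s=1: MISS | VC [15]
  [2] addr=0x9d blk=9 s=1: L1-HIT | VC [15]
  [3] addr=0x9d blk=9 s=1: L1-HIT | VC [15]
  [4] addr=0x9c blk=9 s=1: L1-HIT | VC [15]
  [5] addr=0x93 blk=9 s=1: L1-HIT | VC [15]
  [6] addr=0x94 blk=9 s=1: L1-HIT | VC [15]
  [7] addr=0x98 blk=9 s=1: L1-HIT | VC [15]
  [8] addr=0x9b blk=9 s=1: L1-HIT | VC [15]
  [9] addr=0x97 blk=9 s=1: L1-HIT | VC [15]
  [10] addr=0x34 blk=3 s=1: MISS | VC [15, 9]
  [11] addr=0x39 blk=3 s=1: L1-HIT | VC [15, 9]
  [12] addr=0x5d blk=5 s=1: MISS | VC [15, 9, 3]
  [13] addr=0x32 blk=3 s=1: VC-HIT | VC [15, 9, 5]
  [14] addr=0x3d blk=3 s=1: L1-HIT | VC [15, 9, 5]
  [15] addr=0x52 blk=5 s=1: VC-HIT | VC [15, 9, 3]
  [16] addr=0x39 blk=3 s=1: VC-HIT | VC [15, 9, 5]

VC = [15, 9, 5]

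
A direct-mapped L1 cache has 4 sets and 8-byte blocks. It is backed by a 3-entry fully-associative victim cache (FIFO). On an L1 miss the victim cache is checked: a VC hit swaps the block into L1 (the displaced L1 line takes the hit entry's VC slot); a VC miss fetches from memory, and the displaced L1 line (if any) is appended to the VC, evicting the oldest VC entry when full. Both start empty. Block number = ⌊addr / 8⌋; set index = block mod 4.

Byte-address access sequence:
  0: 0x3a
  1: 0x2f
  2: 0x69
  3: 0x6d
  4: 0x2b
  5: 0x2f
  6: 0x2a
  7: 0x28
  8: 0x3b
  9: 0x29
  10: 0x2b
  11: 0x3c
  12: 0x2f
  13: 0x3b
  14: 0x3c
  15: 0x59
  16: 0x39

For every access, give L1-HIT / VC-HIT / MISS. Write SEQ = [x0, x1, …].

  [0] addr=0x3a blk=7 s=3: MISS | VC []
  [1] addr=0x2f blk=5 s=1: MISS | VC []
  [2] addr=0x69 blk=13 s=1: MISS | VC [5]
  [3] addr=0x6d blk=13 s=1: L1-HIT | VC [5]
  [4] addr=0x2b blk=5 s=1: VC-HIT | VC [13]
  [5] addr=0x2f blk=5 s=1: L1-HIT | VC [13]
  [6] addr=0x2a blk=5 s=1: L1-HIT | VC [13]
  [7] addr=0x28 blk=5 s=1: L1-HIT | VC [13]
  [8] addr=0x3b blk=7 s=3: L1-HIT | VC [13]
  [9] addr=0x29 blk=5 s=1: L1-HIT | VC [13]
  [10] addr=0x2b blk=5 s=1: L1-HIT | VC [13]
  [11] addr=0x3c blk=7 s=3: L1-HIT | VC [13]
  [12] addr=0x2f blk=5 s=1: L1-HIT | VC [13]
  [13] addr=0x3b blk=7 s=3: L1-HIT | VC [13]
  [14] addr=0x3c blk=7 s=3: L1-HIT | VC [13]
  [15] addr=0x59 blk=11 s=3: MISS | VC [13, 7]
  [16] addr=0x39 blk=7 s=3: VC-HIT | VC [13, 11]

SEQ = [MISS, MISS, MISS, L1-HIT, VC-HIT, L1-HIT, L1-HIT, L1-HIT, L1-HIT, L1-HIT, L1-HIT, L1-HIT, L1-HIT, L1-HIT, L1-HIT, MISS, VC-HIT]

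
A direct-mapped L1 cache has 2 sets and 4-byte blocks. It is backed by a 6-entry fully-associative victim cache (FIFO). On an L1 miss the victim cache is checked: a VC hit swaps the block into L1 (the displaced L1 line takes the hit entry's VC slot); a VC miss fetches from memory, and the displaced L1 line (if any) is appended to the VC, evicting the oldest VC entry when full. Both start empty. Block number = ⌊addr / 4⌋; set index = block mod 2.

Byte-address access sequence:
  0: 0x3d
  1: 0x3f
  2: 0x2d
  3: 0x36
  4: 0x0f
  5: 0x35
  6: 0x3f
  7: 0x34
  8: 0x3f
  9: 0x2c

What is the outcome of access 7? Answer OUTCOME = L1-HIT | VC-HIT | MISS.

OUTCOME = VC-HIT

0: 0x3d (blk 15, set 1) → MISS  vc=[]
1: 0x3f (blk 15, set 1) → L1-HIT  vc=[]
2: 0x2d (blk 11, set 1) → MISS  vc=[15]
3: 0x36 (blk 13, set 1) → MISS  vc=[15, 11]
4: 0xf (blk 3, set 1) → MISS  vc=[15, 11, 13]
5: 0x35 (blk 13, set 1) → VC-HIT  vc=[15, 11, 3]
6: 0x3f (blk 15, set 1) → VC-HIT  vc=[13, 11, 3]
7: 0x34 (blk 13, set 1) → VC-HIT  vc=[15, 11, 3]
8: 0x3f (blk 15, set 1) → VC-HIT  vc=[13, 11, 3]
9: 0x2c (blk 11, set 1) → VC-HIT  vc=[13, 15, 3]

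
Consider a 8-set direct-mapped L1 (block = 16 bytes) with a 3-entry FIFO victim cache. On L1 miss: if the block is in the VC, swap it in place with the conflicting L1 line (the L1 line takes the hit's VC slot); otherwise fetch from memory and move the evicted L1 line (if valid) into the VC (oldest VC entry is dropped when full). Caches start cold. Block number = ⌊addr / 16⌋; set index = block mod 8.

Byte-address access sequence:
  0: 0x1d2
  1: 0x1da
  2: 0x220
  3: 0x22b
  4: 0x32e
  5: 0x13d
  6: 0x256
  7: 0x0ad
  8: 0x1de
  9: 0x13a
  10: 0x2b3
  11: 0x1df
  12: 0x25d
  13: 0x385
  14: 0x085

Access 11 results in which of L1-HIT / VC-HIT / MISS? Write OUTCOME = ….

0: 0x1d2 (blk 29, set 5) → MISS  vc=[]
1: 0x1da (blk 29, set 5) → L1-HIT  vc=[]
2: 0x220 (blk 34, set 2) → MISS  vc=[]
3: 0x22b (blk 34, set 2) → L1-HIT  vc=[]
4: 0x32e (blk 50, set 2) → MISS  vc=[34]
5: 0x13d (blk 19, set 3) → MISS  vc=[34]
6: 0x256 (blk 37, set 5) → MISS  vc=[34, 29]
7: 0xad (blk 10, set 2) → MISS  vc=[34, 29, 50]
8: 0x1de (blk 29, set 5) → VC-HIT  vc=[34, 37, 50]
9: 0x13a (blk 19, set 3) → L1-HIT  vc=[34, 37, 50]
10: 0x2b3 (blk 43, set 3) → MISS  vc=[37, 50, 19]
11: 0x1df (blk 29, set 5) → L1-HIT  vc=[37, 50, 19]
12: 0x25d (blk 37, set 5) → VC-HIT  vc=[29, 50, 19]
13: 0x385 (blk 56, set 0) → MISS  vc=[29, 50, 19]
14: 0x85 (blk 8, set 0) → MISS  vc=[50, 19, 56]

OUTCOME = L1-HIT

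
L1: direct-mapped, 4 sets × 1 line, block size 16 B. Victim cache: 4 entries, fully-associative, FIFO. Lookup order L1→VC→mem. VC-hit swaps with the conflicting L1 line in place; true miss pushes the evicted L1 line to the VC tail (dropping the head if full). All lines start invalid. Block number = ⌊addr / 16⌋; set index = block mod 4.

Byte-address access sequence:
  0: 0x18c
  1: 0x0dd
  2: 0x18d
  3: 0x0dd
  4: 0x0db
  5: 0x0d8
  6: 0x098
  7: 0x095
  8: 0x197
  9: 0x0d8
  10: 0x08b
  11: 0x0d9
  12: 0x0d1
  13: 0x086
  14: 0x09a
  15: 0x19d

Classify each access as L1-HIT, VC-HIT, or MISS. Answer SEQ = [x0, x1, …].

SEQ = [MISS, MISS, L1-HIT, L1-HIT, L1-HIT, L1-HIT, MISS, L1-HIT, MISS, VC-HIT, MISS, L1-HIT, L1-HIT, L1-HIT, VC-HIT, VC-HIT]

  [0] addr=0x18c blk=24 s=0: MISS | VC []
  [1] addr=0xdd blk=13 s=1: MISS | VC []
  [2] addr=0x18d blk=24 s=0: L1-HIT | VC []
  [3] addr=0xdd blk=13 s=1: L1-HIT | VC []
  [4] addr=0xdb blk=13 s=1: L1-HIT | VC []
  [5] addr=0xd8 blk=13 s=1: L1-HIT | VC []
  [6] addr=0x98 blk=9 s=1: MISS | VC [13]
  [7] addr=0x95 blk=9 s=1: L1-HIT | VC [13]
  [8] addr=0x197 blk=25 s=1: MISS | VC [13, 9]
  [9] addr=0xd8 blk=13 s=1: VC-HIT | VC [25, 9]
  [10] addr=0x8b blk=8 s=0: MISS | VC [25, 9, 24]
  [11] addr=0xd9 blk=13 s=1: L1-HIT | VC [25, 9, 24]
  [12] addr=0xd1 blk=13 s=1: L1-HIT | VC [25, 9, 24]
  [13] addr=0x86 blk=8 s=0: L1-HIT | VC [25, 9, 24]
  [14] addr=0x9a blk=9 s=1: VC-HIT | VC [25, 13, 24]
  [15] addr=0x19d blk=25 s=1: VC-HIT | VC [9, 13, 24]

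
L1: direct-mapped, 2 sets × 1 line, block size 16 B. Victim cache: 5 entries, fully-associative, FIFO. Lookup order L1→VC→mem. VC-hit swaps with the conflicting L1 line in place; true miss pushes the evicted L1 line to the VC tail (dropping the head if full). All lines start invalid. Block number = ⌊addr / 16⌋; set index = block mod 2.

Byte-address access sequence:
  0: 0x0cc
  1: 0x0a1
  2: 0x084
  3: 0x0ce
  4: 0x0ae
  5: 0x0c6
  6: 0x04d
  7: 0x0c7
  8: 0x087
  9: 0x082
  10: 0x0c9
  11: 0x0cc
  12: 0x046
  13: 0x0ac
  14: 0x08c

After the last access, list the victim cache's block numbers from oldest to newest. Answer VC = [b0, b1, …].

  [0] addr=0xcc blk=12 s=0: MISS | VC []
  [1] addr=0xa1 blk=10 s=0: MISS | VC [12]
  [2] addr=0x84 blk=8 s=0: MISS | VC [12, 10]
  [3] addr=0xce blk=12 s=0: VC-HIT | VC [8, 10]
  [4] addr=0xae blk=10 s=0: VC-HIT | VC [8, 12]
  [5] addr=0xc6 blk=12 s=0: VC-HIT | VC [8, 10]
  [6] addr=0x4d blk=4 s=0: MISS | VC [8, 10, 12]
  [7] addr=0xc7 blk=12 s=0: VC-HIT | VC [8, 10, 4]
  [8] addr=0x87 blk=8 s=0: VC-HIT | VC [12, 10, 4]
  [9] addr=0x82 blk=8 s=0: L1-HIT | VC [12, 10, 4]
  [10] addr=0xc9 blk=12 s=0: VC-HIT | VC [8, 10, 4]
  [11] addr=0xcc blk=12 s=0: L1-HIT | VC [8, 10, 4]
  [12] addr=0x46 blk=4 s=0: VC-HIT | VC [8, 10, 12]
  [13] addr=0xac blk=10 s=0: VC-HIT | VC [8, 4, 12]
  [14] addr=0x8c blk=8 s=0: VC-HIT | VC [10, 4, 12]

VC = [10, 4, 12]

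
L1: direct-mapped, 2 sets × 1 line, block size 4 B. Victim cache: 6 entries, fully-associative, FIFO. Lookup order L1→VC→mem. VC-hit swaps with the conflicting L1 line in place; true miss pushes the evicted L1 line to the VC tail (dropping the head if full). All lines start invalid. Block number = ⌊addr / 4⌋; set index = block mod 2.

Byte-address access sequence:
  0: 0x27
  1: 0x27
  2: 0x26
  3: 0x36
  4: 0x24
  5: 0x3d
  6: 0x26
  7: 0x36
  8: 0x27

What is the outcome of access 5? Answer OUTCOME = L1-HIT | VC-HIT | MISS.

OUTCOME = MISS

0: 0x27 (blk 9, set 1) → MISS  vc=[]
1: 0x27 (blk 9, set 1) → L1-HIT  vc=[]
2: 0x26 (blk 9, set 1) → L1-HIT  vc=[]
3: 0x36 (blk 13, set 1) → MISS  vc=[9]
4: 0x24 (blk 9, set 1) → VC-HIT  vc=[13]
5: 0x3d (blk 15, set 1) → MISS  vc=[13, 9]
6: 0x26 (blk 9, set 1) → VC-HIT  vc=[13, 15]
7: 0x36 (blk 13, set 1) → VC-HIT  vc=[9, 15]
8: 0x27 (blk 9, set 1) → VC-HIT  vc=[13, 15]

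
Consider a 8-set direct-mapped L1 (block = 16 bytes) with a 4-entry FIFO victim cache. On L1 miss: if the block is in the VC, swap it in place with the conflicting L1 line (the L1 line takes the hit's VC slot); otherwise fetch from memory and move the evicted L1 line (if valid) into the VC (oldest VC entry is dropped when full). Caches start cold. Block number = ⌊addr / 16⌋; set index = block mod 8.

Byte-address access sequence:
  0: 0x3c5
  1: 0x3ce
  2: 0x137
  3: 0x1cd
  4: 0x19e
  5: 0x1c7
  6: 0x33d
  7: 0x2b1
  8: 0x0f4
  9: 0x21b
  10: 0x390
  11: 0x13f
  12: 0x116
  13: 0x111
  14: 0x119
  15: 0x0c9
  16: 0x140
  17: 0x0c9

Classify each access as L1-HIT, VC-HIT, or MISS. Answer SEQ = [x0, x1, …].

  [0] addr=0x3c5 blk=60 s=4: MISS | VC []
  [1] addr=0x3ce blk=60 s=4: L1-HIT | VC []
  [2] addr=0x137 blk=19 s=3: MISS | VC []
  [3] addr=0x1cd blk=28 s=4: MISS | VC [60]
  [4] addr=0x19e blk=25 s=1: MISS | VC [60]
  [5] addr=0x1c7 blk=28 s=4: L1-HIT | VC [60]
  [6] addr=0x33d blk=51 s=3: MISS | VC [60, 19]
  [7] addr=0x2b1 blk=43 s=3: MISS | VC [60, 19, 51]
  [8] addr=0xf4 blk=15 s=7: MISS | VC [60, 19, 51]
  [9] addr=0x21b blk=33 s=1: MISS | VC [60, 19, 51, 25]
  [10] addr=0x390 blk=57 s=1: MISS | VC [19, 51, 25, 33]
  [11] addr=0x13f blk=19 s=3: VC-HIT | VC [43, 51, 25, 33]
  [12] addr=0x116 blk=17 s=1: MISS | VC [51, 25, 33, 57]
  [13] addr=0x111 blk=17 s=1: L1-HIT | VC [51, 25, 33, 57]
  [14] addr=0x119 blk=17 s=1: L1-HIT | VC [51, 25, 33, 57]
  [15] addr=0xc9 blk=12 s=4: MISS | VC [25, 33, 57, 28]
  [16] addr=0x140 blk=20 s=4: MISS | VC [33, 57, 28, 12]
  [17] addr=0xc9 blk=12 s=4: VC-HIT | VC [33, 57, 28, 20]

SEQ = [MISS, L1-HIT, MISS, MISS, MISS, L1-HIT, MISS, MISS, MISS, MISS, MISS, VC-HIT, MISS, L1-HIT, L1-HIT, MISS, MISS, VC-HIT]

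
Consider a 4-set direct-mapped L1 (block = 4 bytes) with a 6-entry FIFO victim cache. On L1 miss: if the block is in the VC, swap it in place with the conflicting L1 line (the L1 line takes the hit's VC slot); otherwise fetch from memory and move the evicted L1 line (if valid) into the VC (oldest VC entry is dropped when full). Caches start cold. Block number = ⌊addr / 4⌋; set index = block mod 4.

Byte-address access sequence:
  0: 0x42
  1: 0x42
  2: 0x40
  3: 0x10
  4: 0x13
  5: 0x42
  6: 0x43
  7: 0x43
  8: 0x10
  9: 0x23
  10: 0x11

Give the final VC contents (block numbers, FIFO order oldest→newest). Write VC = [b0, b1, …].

VC = [16, 8]

#0 0x42→b16/s0 MISS; vc=[]
#1 0x42→b16/s0 L1-HIT; vc=[]
#2 0x40→b16/s0 L1-HIT; vc=[]
#3 0x10→b4/s0 MISS; vc=[16]
#4 0x13→b4/s0 L1-HIT; vc=[16]
#5 0x42→b16/s0 VC-HIT; vc=[4]
#6 0x43→b16/s0 L1-HIT; vc=[4]
#7 0x43→b16/s0 L1-HIT; vc=[4]
#8 0x10→b4/s0 VC-HIT; vc=[16]
#9 0x23→b8/s0 MISS; vc=[16,4]
#10 0x11→b4/s0 VC-HIT; vc=[16,8]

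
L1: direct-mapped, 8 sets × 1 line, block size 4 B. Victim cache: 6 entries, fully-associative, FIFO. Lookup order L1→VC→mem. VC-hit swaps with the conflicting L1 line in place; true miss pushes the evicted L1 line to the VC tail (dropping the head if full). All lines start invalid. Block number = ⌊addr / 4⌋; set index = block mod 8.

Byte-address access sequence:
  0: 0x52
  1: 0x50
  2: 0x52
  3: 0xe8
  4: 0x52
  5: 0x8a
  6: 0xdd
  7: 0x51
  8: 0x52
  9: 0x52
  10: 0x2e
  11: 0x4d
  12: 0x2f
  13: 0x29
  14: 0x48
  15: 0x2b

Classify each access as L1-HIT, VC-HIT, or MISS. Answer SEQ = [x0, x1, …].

SEQ = [MISS, L1-HIT, L1-HIT, MISS, L1-HIT, MISS, MISS, L1-HIT, L1-HIT, L1-HIT, MISS, MISS, VC-HIT, MISS, MISS, VC-HIT]

  [0] addr=0x52 blk=20 s=4: MISS | VC []
  [1] addr=0x50 blk=20 s=4: L1-HIT | VC []
  [2] addr=0x52 blk=20 s=4: L1-HIT | VC []
  [3] addr=0xe8 blk=58 s=2: MISS | VC []
  [4] addr=0x52 blk=20 s=4: L1-HIT | VC []
  [5] addr=0x8a blk=34 s=2: MISS | VC [58]
  [6] addr=0xdd blk=55 s=7: MISS | VC [58]
  [7] addr=0x51 blk=20 s=4: L1-HIT | VC [58]
  [8] addr=0x52 blk=20 s=4: L1-HIT | VC [58]
  [9] addr=0x52 blk=20 s=4: L1-HIT | VC [58]
  [10] addr=0x2e blk=11 s=3: MISS | VC [58]
  [11] addr=0x4d blk=19 s=3: MISS | VC [58, 11]
  [12] addr=0x2f blk=11 s=3: VC-HIT | VC [58, 19]
  [13] addr=0x29 blk=10 s=2: MISS | VC [58, 19, 34]
  [14] addr=0x48 blk=18 s=2: MISS | VC [58, 19, 34, 10]
  [15] addr=0x2b blk=10 s=2: VC-HIT | VC [58, 19, 34, 18]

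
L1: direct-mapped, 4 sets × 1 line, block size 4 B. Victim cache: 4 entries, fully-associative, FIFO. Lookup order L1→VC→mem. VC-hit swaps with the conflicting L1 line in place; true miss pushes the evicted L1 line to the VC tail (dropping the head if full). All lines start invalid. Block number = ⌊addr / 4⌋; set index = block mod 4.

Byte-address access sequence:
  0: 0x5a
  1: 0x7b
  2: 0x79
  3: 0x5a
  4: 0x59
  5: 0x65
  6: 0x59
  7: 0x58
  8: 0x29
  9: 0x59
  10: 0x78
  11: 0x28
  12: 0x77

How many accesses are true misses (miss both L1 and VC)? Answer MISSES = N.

  [0] addr=0x5a blk=22 s=2: MISS | VC []
  [1] addr=0x7b blk=30 s=2: MISS | VC [22]
  [2] addr=0x79 blk=30 s=2: L1-HIT | VC [22]
  [3] addr=0x5a blk=22 s=2: VC-HIT | VC [30]
  [4] addr=0x59 blk=22 s=2: L1-HIT | VC [30]
  [5] addr=0x65 blk=25 s=1: MISS | VC [30]
  [6] addr=0x59 blk=22 s=2: L1-HIT | VC [30]
  [7] addr=0x58 blk=22 s=2: L1-HIT | VC [30]
  [8] addr=0x29 blk=10 s=2: MISS | VC [30, 22]
  [9] addr=0x59 blk=22 s=2: VC-HIT | VC [30, 10]
  [10] addr=0x78 blk=30 s=2: VC-HIT | VC [22, 10]
  [11] addr=0x28 blk=10 s=2: VC-HIT | VC [22, 30]
  [12] addr=0x77 blk=29 s=1: MISS | VC [22, 30, 25]

MISSES = 5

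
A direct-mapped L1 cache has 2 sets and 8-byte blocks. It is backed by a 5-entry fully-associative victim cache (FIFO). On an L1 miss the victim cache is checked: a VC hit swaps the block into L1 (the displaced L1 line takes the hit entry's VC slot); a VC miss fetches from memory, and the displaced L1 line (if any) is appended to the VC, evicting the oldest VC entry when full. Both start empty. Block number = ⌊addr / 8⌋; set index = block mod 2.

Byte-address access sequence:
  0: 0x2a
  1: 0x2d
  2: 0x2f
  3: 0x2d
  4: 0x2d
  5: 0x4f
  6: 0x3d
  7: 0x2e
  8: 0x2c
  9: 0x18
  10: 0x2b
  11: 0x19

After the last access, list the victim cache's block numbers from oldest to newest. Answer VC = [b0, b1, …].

  [0] addr=0x2a blk=5 s=1: MISS | VC []
  [1] addr=0x2d blk=5 s=1: L1-HIT | VC []
  [2] addr=0x2f blk=5 s=1: L1-HIT | VC []
  [3] addr=0x2d blk=5 s=1: L1-HIT | VC []
  [4] addr=0x2d blk=5 s=1: L1-HIT | VC []
  [5] addr=0x4f blk=9 s=1: MISS | VC [5]
  [6] addr=0x3d blk=7 s=1: MISS | VC [5, 9]
  [7] addr=0x2e blk=5 s=1: VC-HIT | VC [7, 9]
  [8] addr=0x2c blk=5 s=1: L1-HIT | VC [7, 9]
  [9] addr=0x18 blk=3 s=1: MISS | VC [7, 9, 5]
  [10] addr=0x2b blk=5 s=1: VC-HIT | VC [7, 9, 3]
  [11] addr=0x19 blk=3 s=1: VC-HIT | VC [7, 9, 5]

VC = [7, 9, 5]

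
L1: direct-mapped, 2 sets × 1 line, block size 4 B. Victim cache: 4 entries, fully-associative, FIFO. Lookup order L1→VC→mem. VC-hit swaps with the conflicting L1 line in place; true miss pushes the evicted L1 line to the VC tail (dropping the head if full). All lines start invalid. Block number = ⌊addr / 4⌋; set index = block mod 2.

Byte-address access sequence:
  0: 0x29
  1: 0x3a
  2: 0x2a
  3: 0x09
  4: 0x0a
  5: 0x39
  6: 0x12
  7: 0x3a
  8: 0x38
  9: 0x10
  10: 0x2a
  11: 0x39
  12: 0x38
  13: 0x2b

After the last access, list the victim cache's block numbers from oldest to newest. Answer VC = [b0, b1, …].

  [0] addr=0x29 blk=10 s=0: MISS | VC []
  [1] addr=0x3a blk=14 s=0: MISS | VC [10]
  [2] addr=0x2a blk=10 s=0: VC-HIT | VC [14]
  [3] addr=0x9 blk=2 s=0: MISS | VC [14, 10]
  [4] addr=0xa blk=2 s=0: L1-HIT | VC [14, 10]
  [5] addr=0x39 blk=14 s=0: VC-HIT | VC [2, 10]
  [6] addr=0x12 blk=4 s=0: MISS | VC [2, 10, 14]
  [7] addr=0x3a blk=14 s=0: VC-HIT | VC [2, 10, 4]
  [8] addr=0x38 blk=14 s=0: L1-HIT | VC [2, 10, 4]
  [9] addr=0x10 blk=4 s=0: VC-HIT | VC [2, 10, 14]
  [10] addr=0x2a blk=10 s=0: VC-HIT | VC [2, 4, 14]
  [11] addr=0x39 blk=14 s=0: VC-HIT | VC [2, 4, 10]
  [12] addr=0x38 blk=14 s=0: L1-HIT | VC [2, 4, 10]
  [13] addr=0x2b blk=10 s=0: VC-HIT | VC [2, 4, 14]

VC = [2, 4, 14]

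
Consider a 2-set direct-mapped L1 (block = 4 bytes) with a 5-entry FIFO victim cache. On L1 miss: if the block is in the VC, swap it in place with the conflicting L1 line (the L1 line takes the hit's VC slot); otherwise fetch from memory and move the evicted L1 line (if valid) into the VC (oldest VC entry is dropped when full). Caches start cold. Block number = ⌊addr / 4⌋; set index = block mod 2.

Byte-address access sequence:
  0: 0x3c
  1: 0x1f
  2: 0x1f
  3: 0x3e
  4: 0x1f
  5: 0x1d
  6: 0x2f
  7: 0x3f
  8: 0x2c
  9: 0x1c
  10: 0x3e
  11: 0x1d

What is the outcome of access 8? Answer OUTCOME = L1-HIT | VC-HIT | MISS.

#0 0x3c→b15/s1 MISS; vc=[]
#1 0x1f→b7/s1 MISS; vc=[15]
#2 0x1f→b7/s1 L1-HIT; vc=[15]
#3 0x3e→b15/s1 VC-HIT; vc=[7]
#4 0x1f→b7/s1 VC-HIT; vc=[15]
#5 0x1d→b7/s1 L1-HIT; vc=[15]
#6 0x2f→b11/s1 MISS; vc=[15,7]
#7 0x3f→b15/s1 VC-HIT; vc=[11,7]
#8 0x2c→b11/s1 VC-HIT; vc=[15,7]
#9 0x1c→b7/s1 VC-HIT; vc=[15,11]
#10 0x3e→b15/s1 VC-HIT; vc=[7,11]
#11 0x1d→b7/s1 VC-HIT; vc=[15,11]

OUTCOME = VC-HIT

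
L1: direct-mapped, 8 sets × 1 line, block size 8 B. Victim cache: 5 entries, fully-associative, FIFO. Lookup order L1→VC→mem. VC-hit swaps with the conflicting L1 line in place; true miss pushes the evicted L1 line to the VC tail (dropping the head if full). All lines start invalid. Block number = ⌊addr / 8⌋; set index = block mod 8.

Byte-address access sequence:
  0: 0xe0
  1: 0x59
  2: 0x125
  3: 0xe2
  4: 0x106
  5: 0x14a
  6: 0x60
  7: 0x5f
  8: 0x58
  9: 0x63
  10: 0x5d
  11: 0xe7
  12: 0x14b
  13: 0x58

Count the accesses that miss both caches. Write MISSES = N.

  [0] addr=0xe0 blk=28 s=4: MISS | VC []
  [1] addr=0x59 blk=11 s=3: MISS | VC []
  [2] addr=0x125 blk=36 s=4: MISS | VC [28]
  [3] addr=0xe2 blk=28 s=4: VC-HIT | VC [36]
  [4] addr=0x106 blk=32 s=0: MISS | VC [36]
  [5] addr=0x14a blk=41 s=1: MISS | VC [36]
  [6] addr=0x60 blk=12 s=4: MISS | VC [36, 28]
  [7] addr=0x5f blk=11 s=3: L1-HIT | VC [36, 28]
  [8] addr=0x58 blk=11 s=3: L1-HIT | VC [36, 28]
  [9] addr=0x63 blk=12 s=4: L1-HIT | VC [36, 28]
  [10] addr=0x5d blk=11 s=3: L1-HIT | VC [36, 28]
  [11] addr=0xe7 blk=28 s=4: VC-HIT | VC [36, 12]
  [12] addr=0x14b blk=41 s=1: L1-HIT | VC [36, 12]
  [13] addr=0x58 blk=11 s=3: L1-HIT | VC [36, 12]

MISSES = 6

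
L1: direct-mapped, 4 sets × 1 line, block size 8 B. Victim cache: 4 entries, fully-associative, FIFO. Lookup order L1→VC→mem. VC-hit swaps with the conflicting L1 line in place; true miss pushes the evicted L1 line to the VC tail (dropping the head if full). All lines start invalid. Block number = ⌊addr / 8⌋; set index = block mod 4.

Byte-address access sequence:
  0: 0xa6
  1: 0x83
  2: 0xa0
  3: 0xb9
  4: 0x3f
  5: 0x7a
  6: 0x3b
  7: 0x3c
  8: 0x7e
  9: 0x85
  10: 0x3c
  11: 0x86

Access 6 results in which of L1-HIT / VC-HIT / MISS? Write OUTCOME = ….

  [0] addr=0xa6 blk=20 s=0: MISS | VC []
  [1] addr=0x83 blk=16 s=0: MISS | VC [20]
  [2] addr=0xa0 blk=20 s=0: VC-HIT | VC [16]
  [3] addr=0xb9 blk=23 s=3: MISS | VC [16]
  [4] addr=0x3f blk=7 s=3: MISS | VC [16, 23]
  [5] addr=0x7a blk=15 s=3: MISS | VC [16, 23, 7]
  [6] addr=0x3b blk=7 s=3: VC-HIT | VC [16, 23, 15]
  [7] addr=0x3c blk=7 s=3: L1-HIT | VC [16, 23, 15]
  [8] addr=0x7e blk=15 s=3: VC-HIT | VC [16, 23, 7]
  [9] addr=0x85 blk=16 s=0: VC-HIT | VC [20, 23, 7]
  [10] addr=0x3c blk=7 s=3: VC-HIT | VC [20, 23, 15]
  [11] addr=0x86 blk=16 s=0: L1-HIT | VC [20, 23, 15]

OUTCOME = VC-HIT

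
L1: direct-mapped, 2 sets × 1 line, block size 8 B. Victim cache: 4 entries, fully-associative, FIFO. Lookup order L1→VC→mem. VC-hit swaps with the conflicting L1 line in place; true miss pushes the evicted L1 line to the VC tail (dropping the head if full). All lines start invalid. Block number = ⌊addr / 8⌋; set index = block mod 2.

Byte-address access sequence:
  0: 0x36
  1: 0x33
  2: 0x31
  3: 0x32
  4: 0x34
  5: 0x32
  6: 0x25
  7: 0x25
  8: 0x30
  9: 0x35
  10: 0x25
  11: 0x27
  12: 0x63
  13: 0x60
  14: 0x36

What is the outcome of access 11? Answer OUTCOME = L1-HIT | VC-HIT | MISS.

OUTCOME = L1-HIT

#0 0x36→b6/s0 MISS; vc=[]
#1 0x33→b6/s0 L1-HIT; vc=[]
#2 0x31→b6/s0 L1-HIT; vc=[]
#3 0x32→b6/s0 L1-HIT; vc=[]
#4 0x34→b6/s0 L1-HIT; vc=[]
#5 0x32→b6/s0 L1-HIT; vc=[]
#6 0x25→b4/s0 MISS; vc=[6]
#7 0x25→b4/s0 L1-HIT; vc=[6]
#8 0x30→b6/s0 VC-HIT; vc=[4]
#9 0x35→b6/s0 L1-HIT; vc=[4]
#10 0x25→b4/s0 VC-HIT; vc=[6]
#11 0x27→b4/s0 L1-HIT; vc=[6]
#12 0x63→b12/s0 MISS; vc=[6,4]
#13 0x60→b12/s0 L1-HIT; vc=[6,4]
#14 0x36→b6/s0 VC-HIT; vc=[12,4]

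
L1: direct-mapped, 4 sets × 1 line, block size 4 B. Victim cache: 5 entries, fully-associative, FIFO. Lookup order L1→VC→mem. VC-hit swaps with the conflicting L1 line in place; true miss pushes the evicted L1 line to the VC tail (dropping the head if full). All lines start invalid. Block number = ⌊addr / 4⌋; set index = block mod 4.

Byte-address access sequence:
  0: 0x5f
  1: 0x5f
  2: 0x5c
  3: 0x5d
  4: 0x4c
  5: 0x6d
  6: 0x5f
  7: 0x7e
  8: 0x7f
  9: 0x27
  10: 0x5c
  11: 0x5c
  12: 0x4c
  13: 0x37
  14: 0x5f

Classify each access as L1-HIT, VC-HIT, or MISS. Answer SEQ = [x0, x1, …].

SEQ = [MISS, L1-HIT, L1-HIT, L1-HIT, MISS, MISS, VC-HIT, MISS, L1-HIT, MISS, VC-HIT, L1-HIT, VC-HIT, MISS, VC-HIT]

#0 0x5f→b23/s3 MISS; vc=[]
#1 0x5f→b23/s3 L1-HIT; vc=[]
#2 0x5c→b23/s3 L1-HIT; vc=[]
#3 0x5d→b23/s3 L1-HIT; vc=[]
#4 0x4c→b19/s3 MISS; vc=[23]
#5 0x6d→b27/s3 MISS; vc=[23,19]
#6 0x5f→b23/s3 VC-HIT; vc=[27,19]
#7 0x7e→b31/s3 MISS; vc=[27,19,23]
#8 0x7f→b31/s3 L1-HIT; vc=[27,19,23]
#9 0x27→b9/s1 MISS; vc=[27,19,23]
#10 0x5c→b23/s3 VC-HIT; vc=[27,19,31]
#11 0x5c→b23/s3 L1-HIT; vc=[27,19,31]
#12 0x4c→b19/s3 VC-HIT; vc=[27,23,31]
#13 0x37→b13/s1 MISS; vc=[27,23,31,9]
#14 0x5f→b23/s3 VC-HIT; vc=[27,19,31,9]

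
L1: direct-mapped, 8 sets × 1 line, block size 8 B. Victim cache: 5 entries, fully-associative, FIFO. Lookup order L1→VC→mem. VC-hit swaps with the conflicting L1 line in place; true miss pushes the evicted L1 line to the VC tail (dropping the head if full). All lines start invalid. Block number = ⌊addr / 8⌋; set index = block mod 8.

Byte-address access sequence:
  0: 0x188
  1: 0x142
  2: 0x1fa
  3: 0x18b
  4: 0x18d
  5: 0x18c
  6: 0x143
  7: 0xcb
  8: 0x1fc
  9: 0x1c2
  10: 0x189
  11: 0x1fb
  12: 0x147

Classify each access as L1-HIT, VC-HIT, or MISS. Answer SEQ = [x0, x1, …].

SEQ = [MISS, MISS, MISS, L1-HIT, L1-HIT, L1-HIT, L1-HIT, MISS, L1-HIT, MISS, VC-HIT, L1-HIT, VC-HIT]

#0 0x188→b49/s1 MISS; vc=[]
#1 0x142→b40/s0 MISS; vc=[]
#2 0x1fa→b63/s7 MISS; vc=[]
#3 0x18b→b49/s1 L1-HIT; vc=[]
#4 0x18d→b49/s1 L1-HIT; vc=[]
#5 0x18c→b49/s1 L1-HIT; vc=[]
#6 0x143→b40/s0 L1-HIT; vc=[]
#7 0xcb→b25/s1 MISS; vc=[49]
#8 0x1fc→b63/s7 L1-HIT; vc=[49]
#9 0x1c2→b56/s0 MISS; vc=[49,40]
#10 0x189→b49/s1 VC-HIT; vc=[25,40]
#11 0x1fb→b63/s7 L1-HIT; vc=[25,40]
#12 0x147→b40/s0 VC-HIT; vc=[25,56]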